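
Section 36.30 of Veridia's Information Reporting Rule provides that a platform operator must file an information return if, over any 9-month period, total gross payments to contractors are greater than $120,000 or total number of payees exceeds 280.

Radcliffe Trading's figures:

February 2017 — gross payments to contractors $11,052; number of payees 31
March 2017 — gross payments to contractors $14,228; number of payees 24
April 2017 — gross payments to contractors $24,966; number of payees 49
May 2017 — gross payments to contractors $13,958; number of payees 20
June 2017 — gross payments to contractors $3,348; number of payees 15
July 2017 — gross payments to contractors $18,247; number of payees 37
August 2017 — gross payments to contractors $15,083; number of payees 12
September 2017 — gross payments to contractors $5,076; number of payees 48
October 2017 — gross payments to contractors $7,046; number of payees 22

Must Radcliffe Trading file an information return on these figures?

Total gross payments to contractors: $11,052 + $14,228 + $24,966 + $13,958 + $3,348 + $18,247 + $15,083 + $5,076 + $7,046 = $113,004 (≤ $120,000).
Total number of payees: 31 + 24 + 49 + 20 + 15 + 37 + 12 + 48 + 22 = 258 (≤ 280).
The test is 'or': neither threshold is exceeded.

No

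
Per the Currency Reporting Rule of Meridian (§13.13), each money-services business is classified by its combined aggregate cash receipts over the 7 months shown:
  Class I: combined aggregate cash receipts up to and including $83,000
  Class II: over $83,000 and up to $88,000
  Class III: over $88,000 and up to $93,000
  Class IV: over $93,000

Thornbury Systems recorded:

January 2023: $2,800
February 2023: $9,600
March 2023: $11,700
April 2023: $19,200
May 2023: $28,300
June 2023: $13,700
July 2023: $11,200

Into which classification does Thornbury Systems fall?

Combined aggregate cash receipts: $2,800 + $9,600 + $11,700 + $19,200 + $28,300 + $13,700 + $11,200 = $96,500.
$96,500 > $93,000, so Class IV applies.

Class IV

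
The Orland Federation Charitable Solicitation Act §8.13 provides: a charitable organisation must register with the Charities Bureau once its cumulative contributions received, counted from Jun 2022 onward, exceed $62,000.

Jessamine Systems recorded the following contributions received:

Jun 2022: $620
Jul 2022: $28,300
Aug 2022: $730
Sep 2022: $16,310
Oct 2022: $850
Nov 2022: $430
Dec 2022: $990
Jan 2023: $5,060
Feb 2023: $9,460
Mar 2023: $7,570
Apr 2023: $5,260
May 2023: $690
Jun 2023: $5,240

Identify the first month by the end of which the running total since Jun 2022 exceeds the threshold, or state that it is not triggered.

Feb 2023

Through Jun 2022: $620
Through Jul 2022: $28,920
Through Aug 2022: $29,650
Through Sep 2022: $45,960
Through Oct 2022: $46,810
Through Nov 2022: $47,240
Through Dec 2022: $48,230
Through Jan 2023: $53,290
Through Feb 2023: $62,750 ← exceeds threshold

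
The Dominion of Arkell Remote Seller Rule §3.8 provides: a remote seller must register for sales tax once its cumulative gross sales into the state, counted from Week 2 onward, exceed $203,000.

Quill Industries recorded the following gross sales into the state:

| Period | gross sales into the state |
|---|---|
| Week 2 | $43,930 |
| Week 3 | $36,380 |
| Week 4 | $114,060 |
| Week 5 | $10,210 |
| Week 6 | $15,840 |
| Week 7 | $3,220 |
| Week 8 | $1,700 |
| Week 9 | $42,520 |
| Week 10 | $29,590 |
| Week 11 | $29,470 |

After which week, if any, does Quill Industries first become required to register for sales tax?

Week 5

Through Week 2: $43,930
Through Week 3: $80,310
Through Week 4: $194,370
Through Week 5: $204,580 ← exceeds threshold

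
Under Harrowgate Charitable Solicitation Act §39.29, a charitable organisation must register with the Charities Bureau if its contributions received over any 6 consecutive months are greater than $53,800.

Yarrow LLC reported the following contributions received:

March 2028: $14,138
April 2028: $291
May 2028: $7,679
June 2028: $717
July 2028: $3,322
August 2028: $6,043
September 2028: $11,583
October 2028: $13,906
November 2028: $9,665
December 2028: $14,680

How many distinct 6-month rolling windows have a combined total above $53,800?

March 2028–August 2028: $14,138 + $291 + $7,679 + $717 + $3,322 + $6,043 = $32,190 (under)
April 2028–September 2028: $291 + $7,679 + $717 + $3,322 + $6,043 + $11,583 = $29,635 (under)
May 2028–October 2028: $7,679 + $717 + $3,322 + $6,043 + $11,583 + $13,906 = $43,250 (under)
June 2028–November 2028: $717 + $3,322 + $6,043 + $11,583 + $13,906 + $9,665 = $45,236 (under)
July 2028–December 2028: $3,322 + $6,043 + $11,583 + $13,906 + $9,665 + $14,680 = $59,199 (over)
1 window exceeds the threshold.

1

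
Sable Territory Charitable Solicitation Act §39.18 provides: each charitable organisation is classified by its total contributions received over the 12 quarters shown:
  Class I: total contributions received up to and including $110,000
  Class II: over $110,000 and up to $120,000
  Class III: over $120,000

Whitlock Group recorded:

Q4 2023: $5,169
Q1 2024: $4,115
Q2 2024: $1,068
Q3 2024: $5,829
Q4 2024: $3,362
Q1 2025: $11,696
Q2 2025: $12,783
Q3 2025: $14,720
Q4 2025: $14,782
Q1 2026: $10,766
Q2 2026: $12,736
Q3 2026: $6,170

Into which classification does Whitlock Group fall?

Total contributions received: $5,169 + $4,115 + $1,068 + $5,829 + $3,362 + $11,696 + $12,783 + $14,720 + $14,782 + $10,766 + $12,736 + $6,170 = $103,196.
$103,196 ≤ $110,000, so Class I applies.

Class I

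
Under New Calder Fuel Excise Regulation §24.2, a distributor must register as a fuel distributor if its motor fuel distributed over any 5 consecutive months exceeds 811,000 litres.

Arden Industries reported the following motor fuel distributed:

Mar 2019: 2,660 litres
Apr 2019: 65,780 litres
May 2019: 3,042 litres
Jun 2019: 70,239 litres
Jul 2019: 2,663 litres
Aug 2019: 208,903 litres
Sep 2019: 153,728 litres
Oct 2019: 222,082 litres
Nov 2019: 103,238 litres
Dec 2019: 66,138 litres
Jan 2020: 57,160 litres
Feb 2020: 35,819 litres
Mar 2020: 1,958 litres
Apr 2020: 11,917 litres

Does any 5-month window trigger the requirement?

No

Mar 2019–Jul 2019: 2,660 litres + 65,780 litres + 3,042 litres + 70,239 litres + 2,663 litres = 144,384 litres (under)
Apr 2019–Aug 2019: 65,780 litres + 3,042 litres + 70,239 litres + 2,663 litres + 208,903 litres = 350,627 litres (under)
May 2019–Sep 2019: 3,042 litres + 70,239 litres + 2,663 litres + 208,903 litres + 153,728 litres = 438,575 litres (under)
Jun 2019–Oct 2019: 70,239 litres + 2,663 litres + 208,903 litres + 153,728 litres + 222,082 litres = 657,615 litres (under)
Jul 2019–Nov 2019: 2,663 litres + 208,903 litres + 153,728 litres + 222,082 litres + 103,238 litres = 690,614 litres (under)
Aug 2019–Dec 2019: 208,903 litres + 153,728 litres + 222,082 litres + 103,238 litres + 66,138 litres = 754,089 litres (under)
Sep 2019–Jan 2020: 153,728 litres + 222,082 litres + 103,238 litres + 66,138 litres + 57,160 litres = 602,346 litres (under)
Oct 2019–Feb 2020: 222,082 litres + 103,238 litres + 66,138 litres + 57,160 litres + 35,819 litres = 484,437 litres (under)
Nov 2019–Mar 2020: 103,238 litres + 66,138 litres + 57,160 litres + 35,819 litres + 1,958 litres = 264,313 litres (under)
Dec 2019–Apr 2020: 66,138 litres + 57,160 litres + 35,819 litres + 1,958 litres + 11,917 litres = 172,992 litres (under)
No window exceeds 811,000 litres.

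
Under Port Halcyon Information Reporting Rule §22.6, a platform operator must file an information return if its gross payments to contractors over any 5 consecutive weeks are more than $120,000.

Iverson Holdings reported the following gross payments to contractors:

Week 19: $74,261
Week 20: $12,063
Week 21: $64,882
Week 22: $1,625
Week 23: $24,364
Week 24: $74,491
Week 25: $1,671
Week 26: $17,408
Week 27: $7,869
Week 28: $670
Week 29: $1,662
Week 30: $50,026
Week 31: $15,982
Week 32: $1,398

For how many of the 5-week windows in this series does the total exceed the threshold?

4

Week 19–Week 23: $74,261 + $12,063 + $64,882 + $1,625 + $24,364 = $177,195 (over)
Week 20–Week 24: $12,063 + $64,882 + $1,625 + $24,364 + $74,491 = $177,425 (over)
Week 21–Week 25: $64,882 + $1,625 + $24,364 + $74,491 + $1,671 = $167,033 (over)
Week 22–Week 26: $1,625 + $24,364 + $74,491 + $1,671 + $17,408 = $119,559 (under)
Week 23–Week 27: $24,364 + $74,491 + $1,671 + $17,408 + $7,869 = $125,803 (over)
Week 24–Week 28: $74,491 + $1,671 + $17,408 + $7,869 + $670 = $102,109 (under)
Week 25–Week 29: $1,671 + $17,408 + $7,869 + $670 + $1,662 = $29,280 (under)
Week 26–Week 30: $17,408 + $7,869 + $670 + $1,662 + $50,026 = $77,635 (under)
Week 27–Week 31: $7,869 + $670 + $1,662 + $50,026 + $15,982 = $76,209 (under)
Week 28–Week 32: $670 + $1,662 + $50,026 + $15,982 + $1,398 = $69,738 (under)
4 windows exceed the threshold.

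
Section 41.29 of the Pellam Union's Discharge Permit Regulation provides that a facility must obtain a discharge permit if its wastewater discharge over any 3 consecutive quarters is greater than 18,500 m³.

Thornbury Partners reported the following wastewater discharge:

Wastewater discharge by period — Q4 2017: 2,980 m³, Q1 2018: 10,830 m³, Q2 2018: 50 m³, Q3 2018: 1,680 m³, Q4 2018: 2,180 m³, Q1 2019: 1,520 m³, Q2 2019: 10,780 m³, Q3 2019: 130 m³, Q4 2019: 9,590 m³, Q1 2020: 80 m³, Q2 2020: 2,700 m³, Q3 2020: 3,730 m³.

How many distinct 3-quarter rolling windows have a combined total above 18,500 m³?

1

Q4 2017–Q2 2018: 2,980 m³ + 10,830 m³ + 50 m³ = 13,860 m³ (under)
Q1 2018–Q3 2018: 10,830 m³ + 50 m³ + 1,680 m³ = 12,560 m³ (under)
Q2 2018–Q4 2018: 50 m³ + 1,680 m³ + 2,180 m³ = 3,910 m³ (under)
Q3 2018–Q1 2019: 1,680 m³ + 2,180 m³ + 1,520 m³ = 5,380 m³ (under)
Q4 2018–Q2 2019: 2,180 m³ + 1,520 m³ + 10,780 m³ = 14,480 m³ (under)
Q1 2019–Q3 2019: 1,520 m³ + 10,780 m³ + 130 m³ = 12,430 m³ (under)
Q2 2019–Q4 2019: 10,780 m³ + 130 m³ + 9,590 m³ = 20,500 m³ (over)
Q3 2019–Q1 2020: 130 m³ + 9,590 m³ + 80 m³ = 9,800 m³ (under)
Q4 2019–Q2 2020: 9,590 m³ + 80 m³ + 2,700 m³ = 12,370 m³ (under)
Q1 2020–Q3 2020: 80 m³ + 2,700 m³ + 3,730 m³ = 6,510 m³ (under)
1 window exceeds the threshold.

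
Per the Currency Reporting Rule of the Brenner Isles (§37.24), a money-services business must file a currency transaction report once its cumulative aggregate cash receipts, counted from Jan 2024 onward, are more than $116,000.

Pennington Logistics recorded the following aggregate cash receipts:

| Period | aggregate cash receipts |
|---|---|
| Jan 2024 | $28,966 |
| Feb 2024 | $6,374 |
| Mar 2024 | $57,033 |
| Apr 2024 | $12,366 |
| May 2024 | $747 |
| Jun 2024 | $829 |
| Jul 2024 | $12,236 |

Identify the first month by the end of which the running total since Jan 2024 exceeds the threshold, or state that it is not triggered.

Jul 2024

Through Jan 2024: $28,966
Through Feb 2024: $35,340
Through Mar 2024: $92,373
Through Apr 2024: $104,739
Through May 2024: $105,486
Through Jun 2024: $106,315
Through Jul 2024: $118,551 ← exceeds threshold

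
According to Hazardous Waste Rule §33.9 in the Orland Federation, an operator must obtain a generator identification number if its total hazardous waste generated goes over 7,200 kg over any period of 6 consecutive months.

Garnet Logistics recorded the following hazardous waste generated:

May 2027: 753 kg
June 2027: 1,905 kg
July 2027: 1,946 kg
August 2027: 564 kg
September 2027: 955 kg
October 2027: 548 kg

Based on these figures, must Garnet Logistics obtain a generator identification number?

Total hazardous waste generated: 753 kg + 1,905 kg + 1,946 kg + 564 kg + 955 kg + 548 kg = 6,671 kg.
6,671 kg ≤ 7,200 kg, so the threshold is not exceeded.

No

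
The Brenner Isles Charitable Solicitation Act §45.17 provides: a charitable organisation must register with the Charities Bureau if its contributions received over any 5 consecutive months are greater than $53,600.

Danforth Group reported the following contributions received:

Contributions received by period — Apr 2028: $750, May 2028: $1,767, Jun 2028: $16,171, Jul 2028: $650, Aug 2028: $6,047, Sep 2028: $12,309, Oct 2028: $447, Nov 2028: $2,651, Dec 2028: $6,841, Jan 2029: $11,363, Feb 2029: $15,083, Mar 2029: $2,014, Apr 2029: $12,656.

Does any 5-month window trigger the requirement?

Apr 2028–Aug 2028: $750 + $1,767 + $16,171 + $650 + $6,047 = $25,385 (under)
May 2028–Sep 2028: $1,767 + $16,171 + $650 + $6,047 + $12,309 = $36,944 (under)
Jun 2028–Oct 2028: $16,171 + $650 + $6,047 + $12,309 + $447 = $35,624 (under)
Jul 2028–Nov 2028: $650 + $6,047 + $12,309 + $447 + $2,651 = $22,104 (under)
Aug 2028–Dec 2028: $6,047 + $12,309 + $447 + $2,651 + $6,841 = $28,295 (under)
Sep 2028–Jan 2029: $12,309 + $447 + $2,651 + $6,841 + $11,363 = $33,611 (under)
Oct 2028–Feb 2029: $447 + $2,651 + $6,841 + $11,363 + $15,083 = $36,385 (under)
Nov 2028–Mar 2029: $2,651 + $6,841 + $11,363 + $15,083 + $2,014 = $37,952 (under)
Dec 2028–Apr 2029: $6,841 + $11,363 + $15,083 + $2,014 + $12,656 = $47,957 (under)
No window exceeds $53,600.

No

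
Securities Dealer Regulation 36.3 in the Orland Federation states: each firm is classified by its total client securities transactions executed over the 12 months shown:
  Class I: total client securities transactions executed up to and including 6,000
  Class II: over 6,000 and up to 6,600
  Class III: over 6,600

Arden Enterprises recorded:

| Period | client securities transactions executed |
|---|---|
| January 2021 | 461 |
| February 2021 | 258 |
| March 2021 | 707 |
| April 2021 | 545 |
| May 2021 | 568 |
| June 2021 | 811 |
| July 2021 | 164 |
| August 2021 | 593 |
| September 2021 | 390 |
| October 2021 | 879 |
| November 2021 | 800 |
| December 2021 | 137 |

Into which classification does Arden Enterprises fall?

Total client securities transactions executed: 461 + 258 + 707 + 545 + 568 + 811 + 164 + 593 + 390 + 879 + 800 + 137 = 6,313.
6,000 < 6,313 ≤ 6,600, so Class II applies.

Class II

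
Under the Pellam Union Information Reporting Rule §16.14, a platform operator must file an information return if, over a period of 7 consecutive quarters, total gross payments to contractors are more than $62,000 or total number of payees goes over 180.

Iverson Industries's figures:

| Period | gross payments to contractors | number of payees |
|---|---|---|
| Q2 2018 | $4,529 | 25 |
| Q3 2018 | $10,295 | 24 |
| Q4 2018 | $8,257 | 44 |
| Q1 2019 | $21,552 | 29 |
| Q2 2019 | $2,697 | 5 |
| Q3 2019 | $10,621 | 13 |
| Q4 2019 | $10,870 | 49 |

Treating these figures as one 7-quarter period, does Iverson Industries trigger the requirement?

Yes

Total gross payments to contractors: $4,529 + $10,295 + $8,257 + $21,552 + $2,697 + $10,621 + $10,870 = $68,821 (> $62,000).
Total number of payees: 25 + 24 + 44 + 29 + 5 + 13 + 49 = 189 (> 180).
The test is 'or': at least one threshold is exceeded.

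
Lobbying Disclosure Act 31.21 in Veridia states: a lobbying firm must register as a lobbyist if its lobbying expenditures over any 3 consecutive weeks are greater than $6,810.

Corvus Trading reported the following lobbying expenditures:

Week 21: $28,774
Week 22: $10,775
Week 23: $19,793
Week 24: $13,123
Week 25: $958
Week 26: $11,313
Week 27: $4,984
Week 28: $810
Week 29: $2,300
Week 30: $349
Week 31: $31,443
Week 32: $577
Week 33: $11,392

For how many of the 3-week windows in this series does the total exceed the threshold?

Week 21–Week 23: $28,774 + $10,775 + $19,793 = $59,342 (over)
Week 22–Week 24: $10,775 + $19,793 + $13,123 = $43,691 (over)
Week 23–Week 25: $19,793 + $13,123 + $958 = $33,874 (over)
Week 24–Week 26: $13,123 + $958 + $11,313 = $25,394 (over)
Week 25–Week 27: $958 + $11,313 + $4,984 = $17,255 (over)
Week 26–Week 28: $11,313 + $4,984 + $810 = $17,107 (over)
Week 27–Week 29: $4,984 + $810 + $2,300 = $8,094 (over)
Week 28–Week 30: $810 + $2,300 + $349 = $3,459 (under)
Week 29–Week 31: $2,300 + $349 + $31,443 = $34,092 (over)
Week 30–Week 32: $349 + $31,443 + $577 = $32,369 (over)
Week 31–Week 33: $31,443 + $577 + $11,392 = $43,412 (over)
10 windows exceed the threshold.

10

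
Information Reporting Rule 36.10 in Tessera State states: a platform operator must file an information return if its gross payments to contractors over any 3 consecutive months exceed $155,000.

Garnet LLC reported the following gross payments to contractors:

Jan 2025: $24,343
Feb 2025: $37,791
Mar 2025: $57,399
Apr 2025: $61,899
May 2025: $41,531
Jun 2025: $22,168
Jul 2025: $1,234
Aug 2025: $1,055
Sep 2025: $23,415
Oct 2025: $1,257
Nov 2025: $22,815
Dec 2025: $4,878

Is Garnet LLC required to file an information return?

Yes

Jan 2025–Mar 2025: $24,343 + $37,791 + $57,399 = $119,533 (under)
Feb 2025–Apr 2025: $37,791 + $57,399 + $61,899 = $157,089 (over)
Mar 2025–May 2025: $57,399 + $61,899 + $41,531 = $160,829 (over)
Apr 2025–Jun 2025: $61,899 + $41,531 + $22,168 = $125,598 (under)
May 2025–Jul 2025: $41,531 + $22,168 + $1,234 = $64,933 (under)
Jun 2025–Aug 2025: $22,168 + $1,234 + $1,055 = $24,457 (under)
Jul 2025–Sep 2025: $1,234 + $1,055 + $23,415 = $25,704 (under)
Aug 2025–Oct 2025: $1,055 + $23,415 + $1,257 = $25,727 (under)
Sep 2025–Nov 2025: $23,415 + $1,257 + $22,815 = $47,487 (under)
Oct 2025–Dec 2025: $1,257 + $22,815 + $4,878 = $28,950 (under)
At least one window exceeds $155,000.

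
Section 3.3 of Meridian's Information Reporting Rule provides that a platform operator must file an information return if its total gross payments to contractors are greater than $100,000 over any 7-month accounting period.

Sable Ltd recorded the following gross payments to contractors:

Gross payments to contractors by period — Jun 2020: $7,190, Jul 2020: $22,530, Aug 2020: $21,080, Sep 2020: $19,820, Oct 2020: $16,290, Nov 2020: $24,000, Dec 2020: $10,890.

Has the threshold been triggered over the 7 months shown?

Yes

Total gross payments to contractors: $7,190 + $22,530 + $21,080 + $19,820 + $16,290 + $24,000 + $10,890 = $121,800.
$121,800 > $100,000, so the threshold is exceeded.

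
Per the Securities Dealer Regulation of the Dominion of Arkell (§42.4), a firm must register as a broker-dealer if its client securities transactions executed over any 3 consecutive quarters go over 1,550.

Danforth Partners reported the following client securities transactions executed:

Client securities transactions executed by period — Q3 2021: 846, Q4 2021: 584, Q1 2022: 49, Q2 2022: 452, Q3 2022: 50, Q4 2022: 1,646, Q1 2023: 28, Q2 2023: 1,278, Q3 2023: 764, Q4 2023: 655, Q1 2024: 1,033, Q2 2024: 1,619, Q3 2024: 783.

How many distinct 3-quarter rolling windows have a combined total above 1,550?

8

Q3 2021–Q1 2022: 846 + 584 + 49 = 1,479 (under)
Q4 2021–Q2 2022: 584 + 49 + 452 = 1,085 (under)
Q1 2022–Q3 2022: 49 + 452 + 50 = 551 (under)
Q2 2022–Q4 2022: 452 + 50 + 1,646 = 2,148 (over)
Q3 2022–Q1 2023: 50 + 1,646 + 28 = 1,724 (over)
Q4 2022–Q2 2023: 1,646 + 28 + 1,278 = 2,952 (over)
Q1 2023–Q3 2023: 28 + 1,278 + 764 = 2,070 (over)
Q2 2023–Q4 2023: 1,278 + 764 + 655 = 2,697 (over)
Q3 2023–Q1 2024: 764 + 655 + 1,033 = 2,452 (over)
Q4 2023–Q2 2024: 655 + 1,033 + 1,619 = 3,307 (over)
Q1 2024–Q3 2024: 1,033 + 1,619 + 783 = 3,435 (over)
8 windows exceed the threshold.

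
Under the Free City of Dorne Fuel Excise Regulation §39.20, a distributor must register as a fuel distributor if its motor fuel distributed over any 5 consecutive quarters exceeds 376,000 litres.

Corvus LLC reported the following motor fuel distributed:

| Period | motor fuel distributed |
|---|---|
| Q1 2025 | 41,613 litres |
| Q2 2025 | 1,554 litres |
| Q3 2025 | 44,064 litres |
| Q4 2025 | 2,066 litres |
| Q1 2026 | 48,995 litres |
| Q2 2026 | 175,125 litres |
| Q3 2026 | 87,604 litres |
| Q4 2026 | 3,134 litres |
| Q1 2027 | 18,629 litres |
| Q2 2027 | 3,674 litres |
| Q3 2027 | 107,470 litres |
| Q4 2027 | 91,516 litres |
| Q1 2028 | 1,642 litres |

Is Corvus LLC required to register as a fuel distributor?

No

Q1 2025–Q1 2026: 41,613 litres + 1,554 litres + 44,064 litres + 2,066 litres + 48,995 litres = 138,292 litres (under)
Q2 2025–Q2 2026: 1,554 litres + 44,064 litres + 2,066 litres + 48,995 litres + 175,125 litres = 271,804 litres (under)
Q3 2025–Q3 2026: 44,064 litres + 2,066 litres + 48,995 litres + 175,125 litres + 87,604 litres = 357,854 litres (under)
Q4 2025–Q4 2026: 2,066 litres + 48,995 litres + 175,125 litres + 87,604 litres + 3,134 litres = 316,924 litres (under)
Q1 2026–Q1 2027: 48,995 litres + 175,125 litres + 87,604 litres + 3,134 litres + 18,629 litres = 333,487 litres (under)
Q2 2026–Q2 2027: 175,125 litres + 87,604 litres + 3,134 litres + 18,629 litres + 3,674 litres = 288,166 litres (under)
Q3 2026–Q3 2027: 87,604 litres + 3,134 litres + 18,629 litres + 3,674 litres + 107,470 litres = 220,511 litres (under)
Q4 2026–Q4 2027: 3,134 litres + 18,629 litres + 3,674 litres + 107,470 litres + 91,516 litres = 224,423 litres (under)
Q1 2027–Q1 2028: 18,629 litres + 3,674 litres + 107,470 litres + 91,516 litres + 1,642 litres = 222,931 litres (under)
No window exceeds 376,000 litres.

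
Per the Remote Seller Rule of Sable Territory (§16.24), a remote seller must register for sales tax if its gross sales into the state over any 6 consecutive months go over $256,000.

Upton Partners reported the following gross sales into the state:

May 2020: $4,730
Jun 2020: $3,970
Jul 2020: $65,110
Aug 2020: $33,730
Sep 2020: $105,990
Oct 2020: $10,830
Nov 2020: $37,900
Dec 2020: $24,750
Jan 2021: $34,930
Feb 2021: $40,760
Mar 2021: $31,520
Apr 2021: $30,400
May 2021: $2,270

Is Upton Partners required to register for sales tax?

Yes

May 2020–Oct 2020: $4,730 + $3,970 + $65,110 + $33,730 + $105,990 + $10,830 = $224,360 (under)
Jun 2020–Nov 2020: $3,970 + $65,110 + $33,730 + $105,990 + $10,830 + $37,900 = $257,530 (over)
Jul 2020–Dec 2020: $65,110 + $33,730 + $105,990 + $10,830 + $37,900 + $24,750 = $278,310 (over)
Aug 2020–Jan 2021: $33,730 + $105,990 + $10,830 + $37,900 + $24,750 + $34,930 = $248,130 (under)
Sep 2020–Feb 2021: $105,990 + $10,830 + $37,900 + $24,750 + $34,930 + $40,760 = $255,160 (under)
Oct 2020–Mar 2021: $10,830 + $37,900 + $24,750 + $34,930 + $40,760 + $31,520 = $180,690 (under)
Nov 2020–Apr 2021: $37,900 + $24,750 + $34,930 + $40,760 + $31,520 + $30,400 = $200,260 (under)
Dec 2020–May 2021: $24,750 + $34,930 + $40,760 + $31,520 + $30,400 + $2,270 = $164,630 (under)
At least one window exceeds $256,000.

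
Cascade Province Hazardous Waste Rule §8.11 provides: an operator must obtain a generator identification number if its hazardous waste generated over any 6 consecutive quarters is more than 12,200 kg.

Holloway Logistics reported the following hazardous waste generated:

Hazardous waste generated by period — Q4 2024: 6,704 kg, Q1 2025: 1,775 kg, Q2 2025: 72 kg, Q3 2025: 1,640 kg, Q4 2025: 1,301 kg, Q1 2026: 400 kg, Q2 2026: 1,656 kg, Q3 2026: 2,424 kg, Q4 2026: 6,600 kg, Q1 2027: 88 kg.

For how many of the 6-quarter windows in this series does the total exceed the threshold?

Q4 2024–Q1 2026: 6,704 kg + 1,775 kg + 72 kg + 1,640 kg + 1,301 kg + 400 kg = 11,892 kg (under)
Q1 2025–Q2 2026: 1,775 kg + 72 kg + 1,640 kg + 1,301 kg + 400 kg + 1,656 kg = 6,844 kg (under)
Q2 2025–Q3 2026: 72 kg + 1,640 kg + 1,301 kg + 400 kg + 1,656 kg + 2,424 kg = 7,493 kg (under)
Q3 2025–Q4 2026: 1,640 kg + 1,301 kg + 400 kg + 1,656 kg + 2,424 kg + 6,600 kg = 14,021 kg (over)
Q4 2025–Q1 2027: 1,301 kg + 400 kg + 1,656 kg + 2,424 kg + 6,600 kg + 88 kg = 12,469 kg (over)
2 windows exceed the threshold.

2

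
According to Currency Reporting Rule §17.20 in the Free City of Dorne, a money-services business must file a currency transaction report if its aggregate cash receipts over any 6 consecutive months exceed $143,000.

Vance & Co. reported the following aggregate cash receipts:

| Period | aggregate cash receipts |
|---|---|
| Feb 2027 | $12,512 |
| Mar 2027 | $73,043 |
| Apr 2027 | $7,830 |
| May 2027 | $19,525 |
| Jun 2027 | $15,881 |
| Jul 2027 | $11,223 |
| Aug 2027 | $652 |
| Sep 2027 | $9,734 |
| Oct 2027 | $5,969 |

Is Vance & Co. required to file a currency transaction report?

Feb 2027–Jul 2027: $12,512 + $73,043 + $7,830 + $19,525 + $15,881 + $11,223 = $140,014 (under)
Mar 2027–Aug 2027: $73,043 + $7,830 + $19,525 + $15,881 + $11,223 + $652 = $128,154 (under)
Apr 2027–Sep 2027: $7,830 + $19,525 + $15,881 + $11,223 + $652 + $9,734 = $64,845 (under)
May 2027–Oct 2027: $19,525 + $15,881 + $11,223 + $652 + $9,734 + $5,969 = $62,984 (under)
No window exceeds $143,000.

No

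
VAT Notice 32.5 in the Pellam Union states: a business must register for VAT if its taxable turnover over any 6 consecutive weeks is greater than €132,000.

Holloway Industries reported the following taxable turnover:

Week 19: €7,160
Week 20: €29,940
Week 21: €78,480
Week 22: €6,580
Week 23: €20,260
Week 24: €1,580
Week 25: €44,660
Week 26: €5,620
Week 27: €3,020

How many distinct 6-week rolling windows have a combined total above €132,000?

Week 19–Week 24: €7,160 + €29,940 + €78,480 + €6,580 + €20,260 + €1,580 = €144,000 (over)
Week 20–Week 25: €29,940 + €78,480 + €6,580 + €20,260 + €1,580 + €44,660 = €181,500 (over)
Week 21–Week 26: €78,480 + €6,580 + €20,260 + €1,580 + €44,660 + €5,620 = €157,180 (over)
Week 22–Week 27: €6,580 + €20,260 + €1,580 + €44,660 + €5,620 + €3,020 = €81,720 (under)
3 windows exceed the threshold.

3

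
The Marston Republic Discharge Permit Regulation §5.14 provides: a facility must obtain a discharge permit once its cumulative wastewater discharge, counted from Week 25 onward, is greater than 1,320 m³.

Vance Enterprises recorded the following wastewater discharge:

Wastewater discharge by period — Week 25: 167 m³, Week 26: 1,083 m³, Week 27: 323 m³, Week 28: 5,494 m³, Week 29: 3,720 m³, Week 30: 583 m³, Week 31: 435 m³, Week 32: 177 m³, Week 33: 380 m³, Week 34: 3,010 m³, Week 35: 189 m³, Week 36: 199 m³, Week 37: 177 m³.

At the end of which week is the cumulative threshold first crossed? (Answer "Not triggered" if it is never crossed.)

Week 27

Through Week 25: 167 m³
Through Week 26: 1,250 m³
Through Week 27: 1,573 m³ ← exceeds threshold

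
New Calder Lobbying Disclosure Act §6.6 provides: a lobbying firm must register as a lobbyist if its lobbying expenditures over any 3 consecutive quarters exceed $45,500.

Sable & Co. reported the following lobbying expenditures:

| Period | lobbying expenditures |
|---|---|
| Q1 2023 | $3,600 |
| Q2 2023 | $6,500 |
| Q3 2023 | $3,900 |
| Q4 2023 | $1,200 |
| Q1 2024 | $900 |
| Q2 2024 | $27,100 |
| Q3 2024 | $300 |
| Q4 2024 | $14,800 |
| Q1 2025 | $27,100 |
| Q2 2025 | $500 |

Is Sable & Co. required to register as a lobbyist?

No

Q1 2023–Q3 2023: $3,600 + $6,500 + $3,900 = $14,000 (under)
Q2 2023–Q4 2023: $6,500 + $3,900 + $1,200 = $11,600 (under)
Q3 2023–Q1 2024: $3,900 + $1,200 + $900 = $6,000 (under)
Q4 2023–Q2 2024: $1,200 + $900 + $27,100 = $29,200 (under)
Q1 2024–Q3 2024: $900 + $27,100 + $300 = $28,300 (under)
Q2 2024–Q4 2024: $27,100 + $300 + $14,800 = $42,200 (under)
Q3 2024–Q1 2025: $300 + $14,800 + $27,100 = $42,200 (under)
Q4 2024–Q2 2025: $14,800 + $27,100 + $500 = $42,400 (under)
No window exceeds $45,500.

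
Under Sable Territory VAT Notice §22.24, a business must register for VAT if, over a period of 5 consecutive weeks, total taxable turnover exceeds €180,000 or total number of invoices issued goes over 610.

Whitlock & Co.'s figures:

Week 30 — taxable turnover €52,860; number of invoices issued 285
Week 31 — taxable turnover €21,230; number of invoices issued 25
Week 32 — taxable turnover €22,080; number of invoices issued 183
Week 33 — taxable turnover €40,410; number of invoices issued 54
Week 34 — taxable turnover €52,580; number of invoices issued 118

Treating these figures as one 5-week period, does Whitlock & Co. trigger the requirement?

Total taxable turnover: €52,860 + €21,230 + €22,080 + €40,410 + €52,580 = €189,160 (> €180,000).
Total number of invoices issued: 285 + 25 + 183 + 54 + 118 = 665 (> 610).
The test is 'or': at least one threshold is exceeded.

Yes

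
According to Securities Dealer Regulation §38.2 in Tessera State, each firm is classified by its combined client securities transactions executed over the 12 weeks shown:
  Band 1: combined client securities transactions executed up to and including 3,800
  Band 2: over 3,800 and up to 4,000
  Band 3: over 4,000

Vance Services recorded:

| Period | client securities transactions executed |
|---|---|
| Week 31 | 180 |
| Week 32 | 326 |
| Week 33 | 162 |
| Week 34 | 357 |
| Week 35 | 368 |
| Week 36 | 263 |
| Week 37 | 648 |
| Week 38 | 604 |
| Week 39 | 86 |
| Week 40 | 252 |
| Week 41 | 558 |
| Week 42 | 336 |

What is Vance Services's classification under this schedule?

Combined client securities transactions executed: 180 + 326 + 162 + 357 + 368 + 263 + 648 + 604 + 86 + 252 + 558 + 336 = 4,140.
4,140 > 4,000, so Band 3 applies.

Band 3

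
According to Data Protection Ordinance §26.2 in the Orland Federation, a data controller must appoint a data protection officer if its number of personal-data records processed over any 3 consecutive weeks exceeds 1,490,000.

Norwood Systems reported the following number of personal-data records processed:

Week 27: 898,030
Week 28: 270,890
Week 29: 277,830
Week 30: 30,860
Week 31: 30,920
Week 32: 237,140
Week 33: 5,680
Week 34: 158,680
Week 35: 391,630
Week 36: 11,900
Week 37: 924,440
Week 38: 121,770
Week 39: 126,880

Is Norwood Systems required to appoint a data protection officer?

No

Week 27–Week 29: 898,030 + 270,890 + 277,830 = 1,446,750 (under)
Week 28–Week 30: 270,890 + 277,830 + 30,860 = 579,580 (under)
Week 29–Week 31: 277,830 + 30,860 + 30,920 = 339,610 (under)
Week 30–Week 32: 30,860 + 30,920 + 237,140 = 298,920 (under)
Week 31–Week 33: 30,920 + 237,140 + 5,680 = 273,740 (under)
Week 32–Week 34: 237,140 + 5,680 + 158,680 = 401,500 (under)
Week 33–Week 35: 5,680 + 158,680 + 391,630 = 555,990 (under)
Week 34–Week 36: 158,680 + 391,630 + 11,900 = 562,210 (under)
Week 35–Week 37: 391,630 + 11,900 + 924,440 = 1,327,970 (under)
Week 36–Week 38: 11,900 + 924,440 + 121,770 = 1,058,110 (under)
Week 37–Week 39: 924,440 + 121,770 + 126,880 = 1,173,090 (under)
No window exceeds 1,490,000.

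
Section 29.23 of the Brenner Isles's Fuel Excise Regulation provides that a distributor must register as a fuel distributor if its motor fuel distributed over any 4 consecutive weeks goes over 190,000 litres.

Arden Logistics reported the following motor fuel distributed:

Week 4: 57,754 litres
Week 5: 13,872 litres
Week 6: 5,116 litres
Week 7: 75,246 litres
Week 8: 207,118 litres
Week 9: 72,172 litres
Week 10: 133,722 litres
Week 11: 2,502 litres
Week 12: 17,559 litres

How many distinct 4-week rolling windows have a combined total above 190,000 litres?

Week 4–Week 7: 57,754 litres + 13,872 litres + 5,116 litres + 75,246 litres = 151,988 litres (under)
Week 5–Week 8: 13,872 litres + 5,116 litres + 75,246 litres + 207,118 litres = 301,352 litres (over)
Week 6–Week 9: 5,116 litres + 75,246 litres + 207,118 litres + 72,172 litres = 359,652 litres (over)
Week 7–Week 10: 75,246 litres + 207,118 litres + 72,172 litres + 133,722 litres = 488,258 litres (over)
Week 8–Week 11: 207,118 litres + 72,172 litres + 133,722 litres + 2,502 litres = 415,514 litres (over)
Week 9–Week 12: 72,172 litres + 133,722 litres + 2,502 litres + 17,559 litres = 225,955 litres (over)
5 windows exceed the threshold.

5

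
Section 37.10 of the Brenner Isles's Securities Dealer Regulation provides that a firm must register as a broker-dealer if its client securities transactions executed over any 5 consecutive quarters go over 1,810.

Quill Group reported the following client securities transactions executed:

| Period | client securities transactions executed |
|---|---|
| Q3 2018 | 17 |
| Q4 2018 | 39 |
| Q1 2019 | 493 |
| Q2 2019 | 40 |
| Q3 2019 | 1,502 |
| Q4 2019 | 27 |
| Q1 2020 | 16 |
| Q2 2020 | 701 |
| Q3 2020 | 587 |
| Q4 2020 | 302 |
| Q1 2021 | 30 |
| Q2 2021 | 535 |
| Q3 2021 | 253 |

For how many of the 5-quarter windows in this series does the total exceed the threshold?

Q3 2018–Q3 2019: 17 + 39 + 493 + 40 + 1,502 = 2,091 (over)
Q4 2018–Q4 2019: 39 + 493 + 40 + 1,502 + 27 = 2,101 (over)
Q1 2019–Q1 2020: 493 + 40 + 1,502 + 27 + 16 = 2,078 (over)
Q2 2019–Q2 2020: 40 + 1,502 + 27 + 16 + 701 = 2,286 (over)
Q3 2019–Q3 2020: 1,502 + 27 + 16 + 701 + 587 = 2,833 (over)
Q4 2019–Q4 2020: 27 + 16 + 701 + 587 + 302 = 1,633 (under)
Q1 2020–Q1 2021: 16 + 701 + 587 + 302 + 30 = 1,636 (under)
Q2 2020–Q2 2021: 701 + 587 + 302 + 30 + 535 = 2,155 (over)
Q3 2020–Q3 2021: 587 + 302 + 30 + 535 + 253 = 1,707 (under)
6 windows exceed the threshold.

6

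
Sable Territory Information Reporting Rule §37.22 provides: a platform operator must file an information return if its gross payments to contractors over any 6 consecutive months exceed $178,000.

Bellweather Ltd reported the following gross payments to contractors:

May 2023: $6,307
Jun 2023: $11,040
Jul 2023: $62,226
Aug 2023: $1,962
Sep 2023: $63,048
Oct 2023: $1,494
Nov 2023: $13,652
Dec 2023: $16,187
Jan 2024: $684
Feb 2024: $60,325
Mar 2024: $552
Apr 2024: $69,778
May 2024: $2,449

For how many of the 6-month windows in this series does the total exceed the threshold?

0

May 2023–Oct 2023: $6,307 + $11,040 + $62,226 + $1,962 + $63,048 + $1,494 = $146,077 (under)
Jun 2023–Nov 2023: $11,040 + $62,226 + $1,962 + $63,048 + $1,494 + $13,652 = $153,422 (under)
Jul 2023–Dec 2023: $62,226 + $1,962 + $63,048 + $1,494 + $13,652 + $16,187 = $158,569 (under)
Aug 2023–Jan 2024: $1,962 + $63,048 + $1,494 + $13,652 + $16,187 + $684 = $97,027 (under)
Sep 2023–Feb 2024: $63,048 + $1,494 + $13,652 + $16,187 + $684 + $60,325 = $155,390 (under)
Oct 2023–Mar 2024: $1,494 + $13,652 + $16,187 + $684 + $60,325 + $552 = $92,894 (under)
Nov 2023–Apr 2024: $13,652 + $16,187 + $684 + $60,325 + $552 + $69,778 = $161,178 (under)
Dec 2023–May 2024: $16,187 + $684 + $60,325 + $552 + $69,778 + $2,449 = $149,975 (under)
0 windows exceed the threshold.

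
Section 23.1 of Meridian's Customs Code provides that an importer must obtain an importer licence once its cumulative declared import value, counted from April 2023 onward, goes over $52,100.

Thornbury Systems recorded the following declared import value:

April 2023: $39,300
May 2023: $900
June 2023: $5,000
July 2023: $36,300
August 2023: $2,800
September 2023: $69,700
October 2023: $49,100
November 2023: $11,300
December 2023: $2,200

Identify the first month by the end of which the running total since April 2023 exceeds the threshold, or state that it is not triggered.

Through April 2023: $39,300
Through May 2023: $40,200
Through June 2023: $45,200
Through July 2023: $81,500 ← exceeds threshold

July 2023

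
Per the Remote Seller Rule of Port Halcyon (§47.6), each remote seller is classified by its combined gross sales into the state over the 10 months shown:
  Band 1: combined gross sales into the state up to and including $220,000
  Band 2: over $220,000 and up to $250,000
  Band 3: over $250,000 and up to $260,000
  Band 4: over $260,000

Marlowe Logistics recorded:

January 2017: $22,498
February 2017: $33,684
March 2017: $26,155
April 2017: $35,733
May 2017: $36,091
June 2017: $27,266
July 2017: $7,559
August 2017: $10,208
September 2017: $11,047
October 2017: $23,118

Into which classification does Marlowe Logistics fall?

Combined gross sales into the state: $22,498 + $33,684 + $26,155 + $35,733 + $36,091 + $27,266 + $7,559 + $10,208 + $11,047 + $23,118 = $233,359.
$220,000 < $233,359 ≤ $250,000, so Band 2 applies.

Band 2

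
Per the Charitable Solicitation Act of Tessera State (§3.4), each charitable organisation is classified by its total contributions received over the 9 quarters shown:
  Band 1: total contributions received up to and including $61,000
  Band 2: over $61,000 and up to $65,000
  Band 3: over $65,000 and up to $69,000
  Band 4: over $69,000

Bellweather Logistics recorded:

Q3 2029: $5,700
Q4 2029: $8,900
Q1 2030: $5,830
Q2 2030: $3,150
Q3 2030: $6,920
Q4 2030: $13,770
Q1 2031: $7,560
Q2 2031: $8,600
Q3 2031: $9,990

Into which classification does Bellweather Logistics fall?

Band 4

Total contributions received: $5,700 + $8,900 + $5,830 + $3,150 + $6,920 + $13,770 + $7,560 + $8,600 + $9,990 = $70,420.
$70,420 > $69,000, so Band 4 applies.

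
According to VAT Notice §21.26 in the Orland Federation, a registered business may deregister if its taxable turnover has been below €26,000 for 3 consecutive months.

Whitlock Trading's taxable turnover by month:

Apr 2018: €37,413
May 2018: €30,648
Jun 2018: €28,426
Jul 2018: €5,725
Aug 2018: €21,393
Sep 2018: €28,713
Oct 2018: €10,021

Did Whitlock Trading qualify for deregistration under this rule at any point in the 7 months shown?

No

Months below €26,000: Jul 2018, Aug 2018, Oct 2018.
Longest run of consecutive months below the threshold: 2.
2 < 3, so Whitlock Trading never became eligible.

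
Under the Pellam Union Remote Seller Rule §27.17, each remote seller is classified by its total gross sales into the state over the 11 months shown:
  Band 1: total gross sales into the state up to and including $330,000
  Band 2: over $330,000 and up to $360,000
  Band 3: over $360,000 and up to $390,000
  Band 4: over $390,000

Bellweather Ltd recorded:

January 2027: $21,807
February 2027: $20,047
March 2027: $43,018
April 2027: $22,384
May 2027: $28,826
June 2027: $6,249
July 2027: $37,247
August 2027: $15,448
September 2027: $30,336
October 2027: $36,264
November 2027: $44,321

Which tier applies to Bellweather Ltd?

Band 1

Total gross sales into the state: $21,807 + $20,047 + $43,018 + $22,384 + $28,826 + $6,249 + $37,247 + $15,448 + $30,336 + $36,264 + $44,321 = $305,947.
$305,947 ≤ $330,000, so Band 1 applies.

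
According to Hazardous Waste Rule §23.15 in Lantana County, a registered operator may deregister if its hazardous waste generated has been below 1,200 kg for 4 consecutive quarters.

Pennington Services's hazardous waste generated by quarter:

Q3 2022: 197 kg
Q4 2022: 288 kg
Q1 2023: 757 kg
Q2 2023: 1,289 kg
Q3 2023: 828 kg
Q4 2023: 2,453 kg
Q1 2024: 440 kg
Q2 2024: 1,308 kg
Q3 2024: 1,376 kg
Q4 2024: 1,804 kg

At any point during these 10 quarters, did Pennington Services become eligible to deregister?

No

Quarters below 1,200 kg: Q3 2022, Q4 2022, Q1 2023, Q3 2023, Q1 2024.
Longest run of consecutive quarters below the threshold: 3.
3 < 4, so Pennington Services never became eligible.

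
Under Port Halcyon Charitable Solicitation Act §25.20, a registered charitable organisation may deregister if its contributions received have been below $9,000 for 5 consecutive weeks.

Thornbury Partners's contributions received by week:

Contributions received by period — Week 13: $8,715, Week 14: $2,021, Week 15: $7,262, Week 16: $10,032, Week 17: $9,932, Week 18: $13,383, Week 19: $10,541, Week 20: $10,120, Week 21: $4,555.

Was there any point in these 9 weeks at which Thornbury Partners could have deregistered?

No

Weeks below $9,000: Week 13, Week 14, Week 15, Week 21.
Longest run of consecutive weeks below the threshold: 3.
3 < 5, so Thornbury Partners never became eligible.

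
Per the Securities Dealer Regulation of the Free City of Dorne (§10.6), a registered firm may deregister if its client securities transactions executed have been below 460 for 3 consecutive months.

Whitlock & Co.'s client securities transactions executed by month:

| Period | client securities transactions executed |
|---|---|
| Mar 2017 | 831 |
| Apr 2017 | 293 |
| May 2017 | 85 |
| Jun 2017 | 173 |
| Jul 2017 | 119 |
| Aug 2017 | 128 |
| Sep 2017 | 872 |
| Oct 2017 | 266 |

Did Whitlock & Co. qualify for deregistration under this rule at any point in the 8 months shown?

Months below 460: Apr 2017, May 2017, Jun 2017, Jul 2017, Aug 2017, Oct 2017.
Longest run of consecutive months below the threshold: 5.
5 ≥ 3, so Whitlock & Co. became eligible.

Yes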